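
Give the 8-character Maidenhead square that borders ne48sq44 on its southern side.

NE48sq43

Latitude extended square 4; −1 → 3.
The longitude characters are unchanged.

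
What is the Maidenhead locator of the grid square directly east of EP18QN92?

Longitude extended square 9; +1 → 10, wraps to 0, carry into subsquare.
Longitude subsquare q = 16; +1 → 17 = r.
The latitude characters are unchanged.

EP18rn02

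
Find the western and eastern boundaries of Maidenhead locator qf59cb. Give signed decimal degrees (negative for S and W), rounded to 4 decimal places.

150.1667, 150.2500

Field Q=16, F=5: +16·20° lon, +5·10° lat → SW at lon 140°, lat -40°.
Square 5, 9: +5·2° lon, +9·1° lat → SW at lon 150°, lat -31°.
Subsquare c=2, b=1: +2·0.0833333° lon, +1·0.0416667° lat → SW at lon 150.167°, lat -30.9583°.
Cell spans 0.0833333° lon × 0.0416667° lat.
west 150.1667, east 150.2500.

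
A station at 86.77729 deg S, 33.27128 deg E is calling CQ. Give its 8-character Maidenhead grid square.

KA63pf23

Offset from 180°W / 90°S: lon 213.27128°, lat 3.22271°.
Field: lon ⌊213.27128/20⌋ = 10 → K; lat ⌊3.22271/10⌋ = 0 → A.
Square: lon ⌊13.27128/2⌋ = 6; lat ⌊3.22271/1⌋ = 3.
Subsquare: lon ⌊1.27128/0.0833333⌋ = 15 → p; lat ⌊0.22271/0.0416667⌋ = 5 → f.
Extended square: lon ⌊0.02128/0.00833333⌋ = 2; lat ⌊0.01438/0.00416667⌋ = 3.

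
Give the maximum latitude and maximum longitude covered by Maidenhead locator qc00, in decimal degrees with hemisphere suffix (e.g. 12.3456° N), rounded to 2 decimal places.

Field Q=16, C=2: +16·20° lon, +2·10° lat → SW at lon 140°, lat -70°.
Square 0, 0: +0·2° lon, +0·1° lat → SW at lon 140°, lat -70°.
Cell spans 2° lon × 1° lat. NE corner is SW corner plus one full cell.
latitude 69.00° S, longitude 142.00° E.

69.00° S, 142.00° E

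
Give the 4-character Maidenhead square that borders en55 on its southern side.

Latitude square 5; −1 → 4.
The longitude characters are unchanged.

EN54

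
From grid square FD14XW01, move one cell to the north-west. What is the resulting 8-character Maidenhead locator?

FD14ww92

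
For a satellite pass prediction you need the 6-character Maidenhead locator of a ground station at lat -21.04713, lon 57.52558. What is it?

LG88sw

Shift to the Maidenhead origin (180°W, 90°S): lon 237.5256, lat 68.9529.
Field: 237.5256/20 → 11 → L, 68.9529/10 → 6 → G; chars LG.
Square: 17.5256/2 → 8, 8.9529/1 → 8; chars 88.
Subsquare: 1.5256/0.0833333 → 18 → s, 0.9529/0.0416667 → 22 → w; chars sw.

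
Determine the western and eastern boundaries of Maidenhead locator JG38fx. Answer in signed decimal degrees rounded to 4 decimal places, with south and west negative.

Field J=9, G=6: +9·20° lon, +6·10° lat → SW at lon 0°, lat -30°.
Square 3, 8: +3·2° lon, +8·1° lat → SW at lon 6°, lat -22°.
Subsquare f=5, x=23: +5·0.0833333° lon, +23·0.0416667° lat → SW at lon 6.41667°, lat -21.0417°.
Cell spans 0.0833333° lon × 0.0416667° lat.
west 6.4167, east 6.5000.

6.4167, 6.5000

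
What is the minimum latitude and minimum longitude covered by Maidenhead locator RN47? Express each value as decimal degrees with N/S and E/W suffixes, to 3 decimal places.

47.000° N, 168.000° E

Field R=17, N=13: +17·20° lon, +13·10° lat → SW at lon 160°, lat 40°.
Square 4, 7: +4·2° lon, +7·1° lat → SW at lon 168°, lat 47°.
latitude 47.000° N, longitude 168.000° E.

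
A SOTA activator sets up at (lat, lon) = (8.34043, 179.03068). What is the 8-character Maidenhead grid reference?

Offset from 180°W / 90°S: lon 359.03068°, lat 98.34043°.
Field: lon ⌊359.03068/20⌋ = 17 → R; lat ⌊98.34043/10⌋ = 9 → J.
Square: lon ⌊19.03068/2⌋ = 9; lat ⌊8.34043/1⌋ = 8.
Subsquare: lon ⌊1.03068/0.0833333⌋ = 12 → m; lat ⌊0.34043/0.0416667⌋ = 8 → i.
Extended square: lon ⌊0.03068/0.00833333⌋ = 3; lat ⌊0.00710/0.00416667⌋ = 1.

RJ98mi31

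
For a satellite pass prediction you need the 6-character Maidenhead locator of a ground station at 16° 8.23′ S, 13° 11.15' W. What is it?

IH33ju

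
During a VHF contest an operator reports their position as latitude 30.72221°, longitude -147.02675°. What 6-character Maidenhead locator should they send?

BM60lr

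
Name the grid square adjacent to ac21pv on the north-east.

AC21qw

Longitude subsquare p = 15; +1 → 16 = q.
Latitude subsquare v = 21; +1 → 22 = w.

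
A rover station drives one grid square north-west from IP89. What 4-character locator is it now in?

Longitude square 8; −1 → 7.
Latitude square 9; +1 → 10, wraps to 0, carry into field.
Latitude field P = 15; +1 → 16 = Q.

IQ70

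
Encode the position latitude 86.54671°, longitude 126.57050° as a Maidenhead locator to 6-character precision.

PR36gn

Shift to the Maidenhead origin (180°W, 90°S): lon 306.5705, lat 176.5467.
Field (20°×10°, letters A–R): lon ⌊306.5705/20⌋ = 15 → P; lat ⌊176.5467/10⌋ = 17 → R.
Square (2°×1°, digits 0–9): lon ⌊6.5705/2⌋ = 3; lat ⌊6.5467/1⌋ = 6.
Subsquare (5′×2.5′, letters a–x): lon ⌊0.5705/0.0833333⌋ = 6 → g; lat ⌊0.5467/0.0416667⌋ = 13 → n.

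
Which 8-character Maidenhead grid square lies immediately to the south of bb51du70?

BB51dt79

Latitude extended square 0; −1 → -1, wraps to 9, carry into subsquare.
Latitude subsquare u = 20; −1 → 19 = t.
The longitude characters are unchanged.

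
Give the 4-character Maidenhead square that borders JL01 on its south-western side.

Longitude square 0; −1 → -1, wraps to 9, carry into field.
Longitude field J = 9; −1 → 8 = I.
Latitude square 1; −1 → 0.

IL90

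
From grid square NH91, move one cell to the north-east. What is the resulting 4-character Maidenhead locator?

OH02

Longitude square 9; +1 → 10, wraps to 0, carry into field.
Longitude field N = 13; +1 → 14 = O.
Latitude square 1; +1 → 2.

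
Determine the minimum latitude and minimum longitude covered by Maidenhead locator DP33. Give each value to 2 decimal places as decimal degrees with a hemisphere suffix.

63.00° N, 114.00° W

Field D=3, P=15: +3·20° lon, +15·10° lat → SW at lon -120°, lat 60°.
Square 3, 3: +3·2° lon, +3·1° lat → SW at lon -114°, lat 63°.
latitude 63.00° N, longitude 114.00° W.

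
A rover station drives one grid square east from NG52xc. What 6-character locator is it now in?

NG62ac

Longitude subsquare x = 23; +1 → 24, wraps to 0 = a, carry into square.
Longitude square 5; +1 → 6.
The latitude characters are unchanged.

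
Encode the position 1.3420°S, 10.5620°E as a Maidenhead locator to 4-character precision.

Add 180° to longitude and 90° to latitude: 190.56, 88.66.
Field (20°×10°, letters A–R): lon ⌊190.56/20⌋ = 9 → J; lat ⌊88.66/10⌋ = 8 → I.
Square (2°×1°, digits 0–9): lon ⌊10.56/2⌋ = 5; lat ⌊8.66/1⌋ = 8.

JI58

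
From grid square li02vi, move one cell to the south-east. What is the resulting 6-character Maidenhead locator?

LI02wh

Longitude subsquare v = 21; +1 → 22 = w.
Latitude subsquare i = 8; −1 → 7 = h.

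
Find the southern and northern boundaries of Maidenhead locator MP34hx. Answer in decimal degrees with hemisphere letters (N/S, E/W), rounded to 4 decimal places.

64.9583° N, 65.0000° N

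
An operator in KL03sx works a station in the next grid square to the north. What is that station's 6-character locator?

KL04sa

Latitude subsquare x = 23; +1 → 24, wraps to 0 = a, carry into square.
Latitude square 3; +1 → 4.
The longitude characters are unchanged.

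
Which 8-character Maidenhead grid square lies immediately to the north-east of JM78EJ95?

Longitude extended square 9; +1 → 10, wraps to 0, carry into subsquare.
Longitude subsquare e = 4; +1 → 5 = f.
Latitude extended square 5; +1 → 6.

JM78fj06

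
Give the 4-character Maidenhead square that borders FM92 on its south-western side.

Longitude square 9; −1 → 8.
Latitude square 2; −1 → 1.

FM81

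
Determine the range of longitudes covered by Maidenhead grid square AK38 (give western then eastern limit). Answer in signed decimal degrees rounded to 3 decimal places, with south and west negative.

-174.000, -172.000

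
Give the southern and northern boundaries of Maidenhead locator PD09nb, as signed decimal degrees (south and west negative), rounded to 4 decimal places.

-50.9583, -50.9167

Field P=15, D=3: +15·20° lon, +3·10° lat → SW at lon 120°, lat -60°.
Square 0, 9: +0·2° lon, +9·1° lat → SW at lon 120°, lat -51°.
Subsquare n=13, b=1: +13·0.0833333° lon, +1·0.0416667° lat → SW at lon 121.083°, lat -50.9583°.
Cell spans 0.0833333° lon × 0.0416667° lat.
south -50.9583, north -50.9167.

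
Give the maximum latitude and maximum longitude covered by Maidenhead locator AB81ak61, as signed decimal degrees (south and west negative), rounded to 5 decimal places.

-78.57500, -163.94167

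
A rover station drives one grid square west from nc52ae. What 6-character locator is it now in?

Longitude subsquare a = 0; −1 → -1, wraps to 23 = x, carry into square.
Longitude square 5; −1 → 4.
The latitude characters are unchanged.

NC42xe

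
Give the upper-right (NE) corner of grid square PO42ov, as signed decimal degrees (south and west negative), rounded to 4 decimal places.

52.9167, 129.2500

Field P=15, O=14: +15·20° lon, +14·10° lat → SW at lon 120°, lat 50°.
Square 4, 2: +4·2° lon, +2·1° lat → SW at lon 128°, lat 52°.
Subsquare o=14, v=21: +14·0.0833333° lon, +21·0.0416667° lat → SW at lon 129.167°, lat 52.875°.
Cell spans 0.0833333° lon × 0.0416667° lat. NE corner is SW corner plus one full cell.
latitude 52.9167, longitude 129.2500.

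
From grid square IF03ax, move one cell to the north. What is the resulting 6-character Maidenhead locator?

Latitude subsquare x = 23; +1 → 24, wraps to 0 = a, carry into square.
Latitude square 3; +1 → 4.
The longitude characters are unchanged.

IF04aa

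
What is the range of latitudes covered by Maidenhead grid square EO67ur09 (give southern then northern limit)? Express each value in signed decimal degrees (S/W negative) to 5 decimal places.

Field E=4, O=14: +4·20° lon, +14·10° lat → SW at lon -100°, lat 50°.
Square 6, 7: +6·2° lon, +7·1° lat → SW at lon -88°, lat 57°.
Subsquare u=20, r=17: +20·0.0833333° lon, +17·0.0416667° lat → SW at lon -86.3333°, lat 57.7083°.
Extended square 0, 9: +0·0.00833333° lon, +9·0.00416667° lat → SW at lon -86.3333°, lat 57.7458°.
Cell spans 0.00833333° lon × 0.00416667° lat.
south 57.74583, north 57.75000.

57.74583, 57.75000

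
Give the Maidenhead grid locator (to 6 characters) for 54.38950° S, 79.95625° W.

FD05ao

Add 180° to longitude and 90° to latitude: 100.0438, 35.6105.
Field: lon ⌊100.0438/20⌋ = 5 → F; lat ⌊35.6105/10⌋ = 3 → D.
Square: lon ⌊0.0438/2⌋ = 0; lat ⌊5.6105/1⌋ = 5.
Subsquare: lon ⌊0.0438/0.0833333⌋ = 0 → a; lat ⌊0.6105/0.0416667⌋ = 14 → o.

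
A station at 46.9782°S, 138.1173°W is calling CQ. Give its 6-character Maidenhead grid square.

CE03wa

Shift to the Maidenhead origin (180°W, 90°S): lon 41.8827, lat 43.0218.
Field: lon ⌊41.8827/20⌋ = 2 → C; lat ⌊43.0218/10⌋ = 4 → E.
Square: lon ⌊1.8827/2⌋ = 0; lat ⌊3.0218/1⌋ = 3.
Subsquare: lon ⌊1.8827/0.0833333⌋ = 22 → w; lat ⌊0.0218/0.0416667⌋ = 0 → a.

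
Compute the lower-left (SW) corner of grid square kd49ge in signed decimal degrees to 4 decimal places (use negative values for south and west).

-50.8333, 28.5000

Field K=10, D=3: +10·20° lon, +3·10° lat → SW at lon 20°, lat -60°.
Square 4, 9: +4·2° lon, +9·1° lat → SW at lon 28°, lat -51°.
Subsquare g=6, e=4: +6·0.0833333° lon, +4·0.0416667° lat → SW at lon 28.5°, lat -50.8333°.
latitude -50.8333, longitude 28.5000.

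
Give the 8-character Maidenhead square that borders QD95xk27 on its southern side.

Latitude extended square 7; −1 → 6.
The longitude characters are unchanged.

QD95xk26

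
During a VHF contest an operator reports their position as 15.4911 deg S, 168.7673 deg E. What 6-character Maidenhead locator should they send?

RH44jm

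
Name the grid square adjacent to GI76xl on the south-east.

GI86ak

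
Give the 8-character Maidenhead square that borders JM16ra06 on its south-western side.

JM16qa95

Longitude extended square 0; −1 → -1, wraps to 9, carry into subsquare.
Longitude subsquare r = 17; −1 → 16 = q.
Latitude extended square 6; −1 → 5.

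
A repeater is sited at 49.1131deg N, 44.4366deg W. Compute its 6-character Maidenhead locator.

Shift to the Maidenhead origin (180°W, 90°S): lon 135.5634, lat 139.1131.
Field: lon ⌊135.5634/20⌋ = 6 → G; lat ⌊139.1131/10⌋ = 13 → N.
Square: lon ⌊15.5634/2⌋ = 7; lat ⌊9.1131/1⌋ = 9.
Subsquare: lon ⌊1.5634/0.0833333⌋ = 18 → s; lat ⌊0.1131/0.0416667⌋ = 2 → c.

GN79sc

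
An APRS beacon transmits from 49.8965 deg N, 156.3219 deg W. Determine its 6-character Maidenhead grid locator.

BN19uv

Shift to the Maidenhead origin (180°W, 90°S): lon 23.6781, lat 139.8965.
Field: lon ⌊23.6781/20⌋ = 1 → B; lat ⌊139.8965/10⌋ = 13 → N.
Square: lon ⌊3.6781/2⌋ = 1; lat ⌊9.8965/1⌋ = 9.
Subsquare: lon ⌊1.6781/0.0833333⌋ = 20 → u; lat ⌊0.8965/0.0416667⌋ = 21 → v.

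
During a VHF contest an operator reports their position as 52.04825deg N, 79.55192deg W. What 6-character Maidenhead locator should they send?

FO02fb

Offset from 180°W / 90°S: lon 100.4481°, lat 142.0482°.
Field: 100.4481/20 → 5 → F, 142.0482/10 → 14 → O; chars FO.
Square: 0.4481/2 → 0, 2.0482/1 → 2; chars 02.
Subsquare: 0.4481/0.0833333 → 5 → f, 0.0482/0.0416667 → 1 → b; chars fb.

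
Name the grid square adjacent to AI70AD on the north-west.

AI60xe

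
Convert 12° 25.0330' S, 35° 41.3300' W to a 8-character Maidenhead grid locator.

HH27dn79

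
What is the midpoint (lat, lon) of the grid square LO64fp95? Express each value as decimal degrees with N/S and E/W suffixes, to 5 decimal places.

54.64792° N, 52.49583° E

Field L=11, O=14: +11·20° lon, +14·10° lat → SW at lon 40°, lat 50°.
Square 6, 4: +6·2° lon, +4·1° lat → SW at lon 52°, lat 54°.
Subsquare f=5, p=15: +5·0.0833333° lon, +15·0.0416667° lat → SW at lon 52.4167°, lat 54.625°.
Extended square 9, 5: +9·0.00833333° lon, +5·0.00416667° lat → SW at lon 52.4917°, lat 54.6458°.
Cell spans 0.00833333° lon × 0.00416667° lat. Centre is SW corner plus half of each.
latitude 54.64792° N, longitude 52.49583° E.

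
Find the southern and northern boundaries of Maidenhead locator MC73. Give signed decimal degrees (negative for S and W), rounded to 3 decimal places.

Field M=12, C=2: +12·20° lon, +2·10° lat → SW at lon 60°, lat -70°.
Square 7, 3: +7·2° lon, +3·1° lat → SW at lon 74°, lat -67°.
Cell spans 2° lon × 1° lat.
south -67.000, north -66.000.

-67.000, -66.000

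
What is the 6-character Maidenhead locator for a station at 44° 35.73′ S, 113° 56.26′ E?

Shift to the Maidenhead origin (180°W, 90°S): lon 293.9377, lat 45.4045.
Field: 293.9377/20 → 14 → O, 45.4045/10 → 4 → E; chars OE.
Square: 13.9377/2 → 6, 5.4045/1 → 5; chars 65.
Subsquare: 1.9377/0.0833333 → 23 → x, 0.4045/0.0416667 → 9 → j; chars xj.

OE65xj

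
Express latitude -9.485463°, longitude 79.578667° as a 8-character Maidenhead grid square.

Add 180° to longitude and 90° to latitude: 259.57867, 80.51454.
Field (20°×10°, letters A–R): lon ⌊259.57867/20⌋ = 12 → M; lat ⌊80.51454/10⌋ = 8 → I.
Square (2°×1°, digits 0–9): lon ⌊19.57867/2⌋ = 9; lat ⌊0.51454/1⌋ = 0.
Subsquare (5′×2.5′, letters a–x): lon ⌊1.57867/0.0833333⌋ = 18 → s; lat ⌊0.51454/0.0416667⌋ = 12 → m.
Extended square (30″×15″, digits 0–9): lon ⌊0.07867/0.00833333⌋ = 9; lat ⌊0.01454/0.00416667⌋ = 3.

MI90sm93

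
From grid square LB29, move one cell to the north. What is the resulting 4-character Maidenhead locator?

LC20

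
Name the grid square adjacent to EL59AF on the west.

EL49xf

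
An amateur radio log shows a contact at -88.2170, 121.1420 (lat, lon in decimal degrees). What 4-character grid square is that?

Offset from 180°W / 90°S: lon 301.14°, lat 1.78°.
Field: lon ⌊301.14/20⌋ = 15 → P; lat ⌊1.78/10⌋ = 0 → A.
Square: lon ⌊1.14/2⌋ = 0; lat ⌊1.78/1⌋ = 1.

PA01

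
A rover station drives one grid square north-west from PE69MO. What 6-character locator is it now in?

Longitude subsquare m = 12; −1 → 11 = l.
Latitude subsquare o = 14; +1 → 15 = p.

PE69lp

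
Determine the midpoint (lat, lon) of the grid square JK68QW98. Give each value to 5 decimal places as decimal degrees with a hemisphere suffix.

Field J=9, K=10: +9·20° lon, +10·10° lat → SW at lon 0°, lat 10°.
Square 6, 8: +6·2° lon, +8·1° lat → SW at lon 12°, lat 18°.
Subsquare q=16, w=22: +16·0.0833333° lon, +22·0.0416667° lat → SW at lon 13.3333°, lat 18.9167°.
Extended square 9, 8: +9·0.00833333° lon, +8·0.00416667° lat → SW at lon 13.4083°, lat 18.95°.
Cell spans 0.00833333° lon × 0.00416667° lat. Centre is SW corner plus half of each.
latitude 18.95208° N, longitude 13.41250° E.

18.95208° N, 13.41250° E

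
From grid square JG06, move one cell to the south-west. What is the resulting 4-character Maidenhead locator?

Longitude square 0; −1 → -1, wraps to 9, carry into field.
Longitude field J = 9; −1 → 8 = I.
Latitude square 6; −1 → 5.

IG95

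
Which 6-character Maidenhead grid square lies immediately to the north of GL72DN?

GL72do

Latitude subsquare n = 13; +1 → 14 = o.
The longitude characters are unchanged.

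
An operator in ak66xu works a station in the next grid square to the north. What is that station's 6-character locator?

Latitude subsquare u = 20; +1 → 21 = v.
The longitude characters are unchanged.

AK66xv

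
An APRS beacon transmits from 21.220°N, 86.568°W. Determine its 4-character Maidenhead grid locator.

EL61

Offset from 180°W / 90°S: lon 93.43°, lat 111.22°.
Field: lon ⌊93.43/20⌋ = 4 → E; lat ⌊111.22/10⌋ = 11 → L.
Square: lon ⌊13.43/2⌋ = 6; lat ⌊1.22/1⌋ = 1.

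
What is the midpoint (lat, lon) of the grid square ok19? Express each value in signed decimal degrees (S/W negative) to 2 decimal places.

19.50, 103.00

Field O=14, K=10: +14·20° lon, +10·10° lat → SW at lon 100°, lat 10°.
Square 1, 9: +1·2° lon, +9·1° lat → SW at lon 102°, lat 19°.
Cell spans 2° lon × 1° lat. Centre is SW corner plus half of each.
latitude 19.50, longitude 103.00.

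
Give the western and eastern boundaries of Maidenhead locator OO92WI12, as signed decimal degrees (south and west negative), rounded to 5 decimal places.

119.84167, 119.85000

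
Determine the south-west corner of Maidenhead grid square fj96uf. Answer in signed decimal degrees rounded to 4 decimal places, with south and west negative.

6.2083, -60.3333

Field F=5, J=9: +5·20° lon, +9·10° lat → SW at lon -80°, lat 0°.
Square 9, 6: +9·2° lon, +6·1° lat → SW at lon -62°, lat 6°.
Subsquare u=20, f=5: +20·0.0833333° lon, +5·0.0416667° lat → SW at lon -60.3333°, lat 6.20833°.
latitude 6.2083, longitude -60.3333.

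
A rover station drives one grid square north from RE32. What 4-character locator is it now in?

RE33

Latitude square 2; +1 → 3.
The longitude characters are unchanged.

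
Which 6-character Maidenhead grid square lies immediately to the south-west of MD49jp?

Longitude subsquare j = 9; −1 → 8 = i.
Latitude subsquare p = 15; −1 → 14 = o.

MD49io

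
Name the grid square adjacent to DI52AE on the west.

Longitude subsquare a = 0; −1 → -1, wraps to 23 = x, carry into square.
Longitude square 5; −1 → 4.
The latitude characters are unchanged.

DI42xe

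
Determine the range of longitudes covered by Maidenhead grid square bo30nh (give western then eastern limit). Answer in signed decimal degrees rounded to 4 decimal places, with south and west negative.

-152.9167, -152.8333

Field B=1, O=14: +1·20° lon, +14·10° lat → SW at lon -160°, lat 50°.
Square 3, 0: +3·2° lon, +0·1° lat → SW at lon -154°, lat 50°.
Subsquare n=13, h=7: +13·0.0833333° lon, +7·0.0416667° lat → SW at lon -152.917°, lat 50.2917°.
Cell spans 0.0833333° lon × 0.0416667° lat.
west -152.9167, east -152.8333.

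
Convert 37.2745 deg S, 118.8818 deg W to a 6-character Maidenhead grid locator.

Add 180° to longitude and 90° to latitude: 61.1182, 52.7255.
Field: lon ⌊61.1182/20⌋ = 3 → D; lat ⌊52.7255/10⌋ = 5 → F.
Square: lon ⌊1.1182/2⌋ = 0; lat ⌊2.7255/1⌋ = 2.
Subsquare: lon ⌊1.1182/0.0833333⌋ = 13 → n; lat ⌊0.7255/0.0416667⌋ = 17 → r.

DF02nr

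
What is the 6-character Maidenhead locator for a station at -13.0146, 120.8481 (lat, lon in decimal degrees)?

PH06kx

Add 180° to longitude and 90° to latitude: 300.8481, 76.9854.
Field: 300.8481/20 → 15 → P, 76.9854/10 → 7 → H; chars PH.
Square: 0.8481/2 → 0, 6.9854/1 → 6; chars 06.
Subsquare: 0.8481/0.0833333 → 10 → k, 0.9854/0.0416667 → 23 → x; chars kx.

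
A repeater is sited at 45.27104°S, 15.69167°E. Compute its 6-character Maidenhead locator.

Shift to the Maidenhead origin (180°W, 90°S): lon 195.6917, lat 44.7290.
Field: lon ⌊195.6917/20⌋ = 9 → J; lat ⌊44.7290/10⌋ = 4 → E.
Square: lon ⌊15.6917/2⌋ = 7; lat ⌊4.7290/1⌋ = 4.
Subsquare: lon ⌊1.6917/0.0833333⌋ = 20 → u; lat ⌊0.7290/0.0416667⌋ = 17 → r.

JE74ur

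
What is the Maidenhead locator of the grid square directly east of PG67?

Longitude square 6; +1 → 7.
The latitude characters are unchanged.

PG77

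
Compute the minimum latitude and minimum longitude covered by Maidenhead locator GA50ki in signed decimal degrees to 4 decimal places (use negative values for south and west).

-89.6667, -49.1667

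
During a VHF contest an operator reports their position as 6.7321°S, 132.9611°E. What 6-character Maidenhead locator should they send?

PI63lg

Shift to the Maidenhead origin (180°W, 90°S): lon 312.9611, lat 83.2679.
Field: 312.9611/20 → 15 → P, 83.2679/10 → 8 → I; chars PI.
Square: 12.9611/2 → 6, 3.2679/1 → 3; chars 63.
Subsquare: 0.9611/0.0833333 → 11 → l, 0.2679/0.0416667 → 6 → g; chars lg.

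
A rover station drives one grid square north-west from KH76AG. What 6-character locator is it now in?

KH66xh

Longitude subsquare a = 0; −1 → -1, wraps to 23 = x, carry into square.
Longitude square 7; −1 → 6.
Latitude subsquare g = 6; +1 → 7 = h.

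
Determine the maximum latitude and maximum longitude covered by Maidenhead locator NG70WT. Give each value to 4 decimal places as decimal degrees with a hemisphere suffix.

Field N=13, G=6: +13·20° lon, +6·10° lat → SW at lon 80°, lat -30°.
Square 7, 0: +7·2° lon, +0·1° lat → SW at lon 94°, lat -30°.
Subsquare w=22, t=19: +22·0.0833333° lon, +19·0.0416667° lat → SW at lon 95.8333°, lat -29.2083°.
Cell spans 0.0833333° lon × 0.0416667° lat. NE corner is SW corner plus one full cell.
latitude 29.1667° S, longitude 95.9167° E.

29.1667° S, 95.9167° E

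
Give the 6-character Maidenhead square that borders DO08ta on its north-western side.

DO08sb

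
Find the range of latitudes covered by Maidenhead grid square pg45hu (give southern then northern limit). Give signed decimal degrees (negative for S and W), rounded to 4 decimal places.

-24.1667, -24.1250

Field P=15, G=6: +15·20° lon, +6·10° lat → SW at lon 120°, lat -30°.
Square 4, 5: +4·2° lon, +5·1° lat → SW at lon 128°, lat -25°.
Subsquare h=7, u=20: +7·0.0833333° lon, +20·0.0416667° lat → SW at lon 128.583°, lat -24.1667°.
Cell spans 0.0833333° lon × 0.0416667° lat.
south -24.1667, north -24.1250.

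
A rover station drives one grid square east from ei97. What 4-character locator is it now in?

FI07

Longitude square 9; +1 → 10, wraps to 0, carry into field.
Longitude field E = 4; +1 → 5 = F.
The latitude characters are unchanged.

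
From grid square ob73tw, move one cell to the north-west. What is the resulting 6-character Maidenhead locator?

OB73sx

Longitude subsquare t = 19; −1 → 18 = s.
Latitude subsquare w = 22; +1 → 23 = x.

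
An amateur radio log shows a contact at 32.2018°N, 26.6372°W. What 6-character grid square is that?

HM62qe

Offset from 180°W / 90°S: lon 153.3628°, lat 122.2018°.
Field: lon ⌊153.3628/20⌋ = 7 → H; lat ⌊122.2018/10⌋ = 12 → M.
Square: lon ⌊13.3628/2⌋ = 6; lat ⌊2.2018/1⌋ = 2.
Subsquare: lon ⌊1.3628/0.0833333⌋ = 16 → q; lat ⌊0.2018/0.0416667⌋ = 4 → e.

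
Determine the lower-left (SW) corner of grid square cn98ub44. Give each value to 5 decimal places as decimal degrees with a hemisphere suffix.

48.05833° N, 120.30000° W

Field C=2, N=13: +2·20° lon, +13·10° lat → SW at lon -140°, lat 40°.
Square 9, 8: +9·2° lon, +8·1° lat → SW at lon -122°, lat 48°.
Subsquare u=20, b=1: +20·0.0833333° lon, +1·0.0416667° lat → SW at lon -120.333°, lat 48.0417°.
Extended square 4, 4: +4·0.00833333° lon, +4·0.00416667° lat → SW at lon -120.3°, lat 48.0583°.
latitude 48.05833° N, longitude 120.30000° W.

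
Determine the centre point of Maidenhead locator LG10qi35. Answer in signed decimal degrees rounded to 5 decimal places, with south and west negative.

-29.64375, 43.36250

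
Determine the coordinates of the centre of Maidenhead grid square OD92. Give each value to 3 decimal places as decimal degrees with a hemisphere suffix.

Field O=14, D=3: +14·20° lon, +3·10° lat → SW at lon 100°, lat -60°.
Square 9, 2: +9·2° lon, +2·1° lat → SW at lon 118°, lat -58°.
Cell spans 2° lon × 1° lat. Centre is SW corner plus half of each.
latitude 57.500° S, longitude 119.000° E.

57.500° S, 119.000° E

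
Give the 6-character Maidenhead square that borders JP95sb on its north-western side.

Longitude subsquare s = 18; −1 → 17 = r.
Latitude subsquare b = 1; +1 → 2 = c.

JP95rc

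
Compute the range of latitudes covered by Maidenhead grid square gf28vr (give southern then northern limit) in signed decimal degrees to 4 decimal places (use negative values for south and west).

-31.2917, -31.2500

Field G=6, F=5: +6·20° lon, +5·10° lat → SW at lon -60°, lat -40°.
Square 2, 8: +2·2° lon, +8·1° lat → SW at lon -56°, lat -32°.
Subsquare v=21, r=17: +21·0.0833333° lon, +17·0.0416667° lat → SW at lon -54.25°, lat -31.2917°.
Cell spans 0.0833333° lon × 0.0416667° lat.
south -31.2917, north -31.2500.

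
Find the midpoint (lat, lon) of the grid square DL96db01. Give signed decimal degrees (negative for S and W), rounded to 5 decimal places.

26.04792, -101.74583

Field D=3, L=11: +3·20° lon, +11·10° lat → SW at lon -120°, lat 20°.
Square 9, 6: +9·2° lon, +6·1° lat → SW at lon -102°, lat 26°.
Subsquare d=3, b=1: +3·0.0833333° lon, +1·0.0416667° lat → SW at lon -101.75°, lat 26.0417°.
Extended square 0, 1: +0·0.00833333° lon, +1·0.00416667° lat → SW at lon -101.75°, lat 26.0458°.
Cell spans 0.00833333° lon × 0.00416667° lat. Centre is SW corner plus half of each.
latitude 26.04792, longitude -101.74583.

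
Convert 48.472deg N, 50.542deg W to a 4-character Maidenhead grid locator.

Shift to the Maidenhead origin (180°W, 90°S): lon 129.46, lat 138.47.
Field: 129.46/20 → 6 → G, 138.47/10 → 13 → N; chars GN.
Square: 9.46/2 → 4, 8.47/1 → 8; chars 48.

GN48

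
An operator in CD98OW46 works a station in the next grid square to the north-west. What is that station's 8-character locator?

Longitude extended square 4; −1 → 3.
Latitude extended square 6; +1 → 7.

CD98ow37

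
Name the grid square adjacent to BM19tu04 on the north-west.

Longitude extended square 0; −1 → -1, wraps to 9, carry into subsquare.
Longitude subsquare t = 19; −1 → 18 = s.
Latitude extended square 4; +1 → 5.

BM19su95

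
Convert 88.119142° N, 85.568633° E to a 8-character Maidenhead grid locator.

NR28sc88

Add 180° to longitude and 90° to latitude: 265.56863, 178.11914.
Field: lon ⌊265.56863/20⌋ = 13 → N; lat ⌊178.11914/10⌋ = 17 → R.
Square: lon ⌊5.56863/2⌋ = 2; lat ⌊8.11914/1⌋ = 8.
Subsquare: lon ⌊1.56863/0.0833333⌋ = 18 → s; lat ⌊0.11914/0.0416667⌋ = 2 → c.
Extended square: lon ⌊0.06863/0.00833333⌋ = 8; lat ⌊0.03581/0.00416667⌋ = 8.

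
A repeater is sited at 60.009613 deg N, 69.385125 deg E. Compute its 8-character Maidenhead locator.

MP40qa62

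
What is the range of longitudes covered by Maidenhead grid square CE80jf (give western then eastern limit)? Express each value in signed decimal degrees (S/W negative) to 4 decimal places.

Field C=2, E=4: +2·20° lon, +4·10° lat → SW at lon -140°, lat -50°.
Square 8, 0: +8·2° lon, +0·1° lat → SW at lon -124°, lat -50°.
Subsquare j=9, f=5: +9·0.0833333° lon, +5·0.0416667° lat → SW at lon -123.25°, lat -49.7917°.
Cell spans 0.0833333° lon × 0.0416667° lat.
west -123.2500, east -123.1667.

-123.2500, -123.1667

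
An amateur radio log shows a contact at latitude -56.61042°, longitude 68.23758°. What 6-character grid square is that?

Offset from 180°W / 90°S: lon 248.2376°, lat 33.3896°.
Field (20°×10°, letters A–R): lon ⌊248.2376/20⌋ = 12 → M; lat ⌊33.3896/10⌋ = 3 → D.
Square (2°×1°, digits 0–9): lon ⌊8.2376/2⌋ = 4; lat ⌊3.3896/1⌋ = 3.
Subsquare (5′×2.5′, letters a–x): lon ⌊0.2376/0.0833333⌋ = 2 → c; lat ⌊0.3896/0.0416667⌋ = 9 → j.

MD43cj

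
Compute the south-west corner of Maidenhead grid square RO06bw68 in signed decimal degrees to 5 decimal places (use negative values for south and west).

56.95000, 160.13333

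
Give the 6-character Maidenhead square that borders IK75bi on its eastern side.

IK75ci

Longitude subsquare b = 1; +1 → 2 = c.
The latitude characters are unchanged.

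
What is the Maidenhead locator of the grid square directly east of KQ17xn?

KQ27an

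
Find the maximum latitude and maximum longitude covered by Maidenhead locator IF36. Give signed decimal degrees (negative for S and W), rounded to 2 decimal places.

-33.00, -12.00

Field I=8, F=5: +8·20° lon, +5·10° lat → SW at lon -20°, lat -40°.
Square 3, 6: +3·2° lon, +6·1° lat → SW at lon -14°, lat -34°.
Cell spans 2° lon × 1° lat. NE corner is SW corner plus one full cell.
latitude -33.00, longitude -12.00.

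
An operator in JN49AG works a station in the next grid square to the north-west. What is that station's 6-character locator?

Longitude subsquare a = 0; −1 → -1, wraps to 23 = x, carry into square.
Longitude square 4; −1 → 3.
Latitude subsquare g = 6; +1 → 7 = h.

JN39xh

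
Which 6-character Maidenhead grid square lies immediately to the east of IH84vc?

Longitude subsquare v = 21; +1 → 22 = w.
The latitude characters are unchanged.

IH84wc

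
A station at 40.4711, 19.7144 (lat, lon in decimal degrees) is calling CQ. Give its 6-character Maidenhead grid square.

JN90ul

Offset from 180°W / 90°S: lon 199.7144°, lat 130.4711°.
Field: 199.7144/20 → 9 → J, 130.4711/10 → 13 → N; chars JN.
Square: 19.7144/2 → 9, 0.4711/1 → 0; chars 90.
Subsquare: 1.7144/0.0833333 → 20 → u, 0.4711/0.0416667 → 11 → l; chars ul.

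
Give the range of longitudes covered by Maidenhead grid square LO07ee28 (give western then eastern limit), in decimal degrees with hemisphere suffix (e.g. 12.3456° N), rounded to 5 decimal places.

40.35000° E, 40.35833° E

Field L=11, O=14: +11·20° lon, +14·10° lat → SW at lon 40°, lat 50°.
Square 0, 7: +0·2° lon, +7·1° lat → SW at lon 40°, lat 57°.
Subsquare e=4, e=4: +4·0.0833333° lon, +4·0.0416667° lat → SW at lon 40.3333°, lat 57.1667°.
Extended square 2, 8: +2·0.00833333° lon, +8·0.00416667° lat → SW at lon 40.35°, lat 57.2°.
Cell spans 0.00833333° lon × 0.00416667° lat.
west 40.35000° E, east 40.35833° E.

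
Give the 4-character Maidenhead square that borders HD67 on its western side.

Longitude square 6; −1 → 5.
The latitude characters are unchanged.

HD57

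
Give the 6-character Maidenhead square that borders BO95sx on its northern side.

BO96sa

Latitude subsquare x = 23; +1 → 24, wraps to 0 = a, carry into square.
Latitude square 5; +1 → 6.
The longitude characters are unchanged.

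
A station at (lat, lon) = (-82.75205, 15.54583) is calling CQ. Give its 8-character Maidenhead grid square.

Shift to the Maidenhead origin (180°W, 90°S): lon 195.54583, lat 7.24795.
Field: 195.54583/20 → 9 → J, 7.24795/10 → 0 → A; chars JA.
Square: 15.54583/2 → 7, 7.24795/1 → 7; chars 77.
Subsquare: 1.54583/0.0833333 → 18 → s, 0.24795/0.0416667 → 5 → f; chars sf.
Extended square: 0.04583/0.00833333 → 5, 0.03962/0.00416667 → 9; chars 59.

JA77sf59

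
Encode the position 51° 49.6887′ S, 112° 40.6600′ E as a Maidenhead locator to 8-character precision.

Offset from 180°W / 90°S: lon 292.67767°, lat 38.17186°.
Field (20°×10°, letters A–R): lon ⌊292.67767/20⌋ = 14 → O; lat ⌊38.17186/10⌋ = 3 → D.
Square (2°×1°, digits 0–9): lon ⌊12.67767/2⌋ = 6; lat ⌊8.17186/1⌋ = 8.
Subsquare (5′×2.5′, letters a–x): lon ⌊0.67767/0.0833333⌋ = 8 → i; lat ⌊0.17186/0.0416667⌋ = 4 → e.
Extended square (30″×15″, digits 0–9): lon ⌊0.01100/0.00833333⌋ = 1; lat ⌊0.00519/0.00416667⌋ = 1.

OD68ie11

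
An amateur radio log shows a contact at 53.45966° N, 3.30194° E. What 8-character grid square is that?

JO13pl60

Shift to the Maidenhead origin (180°W, 90°S): lon 183.30194, lat 143.45966.
Field: lon ⌊183.30194/20⌋ = 9 → J; lat ⌊143.45966/10⌋ = 14 → O.
Square: lon ⌊3.30194/2⌋ = 1; lat ⌊3.45966/1⌋ = 3.
Subsquare: lon ⌊1.30194/0.0833333⌋ = 15 → p; lat ⌊0.45966/0.0416667⌋ = 11 → l.
Extended square: lon ⌊0.05194/0.00833333⌋ = 6; lat ⌊0.00133/0.00416667⌋ = 0.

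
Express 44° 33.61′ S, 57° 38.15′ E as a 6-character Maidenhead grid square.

Offset from 180°W / 90°S: lon 237.6358°, lat 45.4398°.
Field: lon ⌊237.6358/20⌋ = 11 → L; lat ⌊45.4398/10⌋ = 4 → E.
Square: lon ⌊17.6358/2⌋ = 8; lat ⌊5.4398/1⌋ = 5.
Subsquare: lon ⌊1.6358/0.0833333⌋ = 19 → t; lat ⌊0.4398/0.0416667⌋ = 10 → k.

LE85tk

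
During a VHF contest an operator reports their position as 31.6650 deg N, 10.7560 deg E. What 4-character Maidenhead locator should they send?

JM51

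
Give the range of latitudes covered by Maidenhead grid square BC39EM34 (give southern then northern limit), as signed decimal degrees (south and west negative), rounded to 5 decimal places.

Field B=1, C=2: +1·20° lon, +2·10° lat → SW at lon -160°, lat -70°.
Square 3, 9: +3·2° lon, +9·1° lat → SW at lon -154°, lat -61°.
Subsquare e=4, m=12: +4·0.0833333° lon, +12·0.0416667° lat → SW at lon -153.667°, lat -60.5°.
Extended square 3, 4: +3·0.00833333° lon, +4·0.00416667° lat → SW at lon -153.642°, lat -60.4833°.
Cell spans 0.00833333° lon × 0.00416667° lat.
south -60.48333, north -60.47917.

-60.48333, -60.47917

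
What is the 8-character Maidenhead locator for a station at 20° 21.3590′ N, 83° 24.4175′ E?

NL10qi85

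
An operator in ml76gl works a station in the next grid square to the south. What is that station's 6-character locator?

ML76gk

Latitude subsquare l = 11; −1 → 10 = k.
The longitude characters are unchanged.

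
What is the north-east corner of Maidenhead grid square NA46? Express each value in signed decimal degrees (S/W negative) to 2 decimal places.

Field N=13, A=0: +13·20° lon, +0·10° lat → SW at lon 80°, lat -90°.
Square 4, 6: +4·2° lon, +6·1° lat → SW at lon 88°, lat -84°.
Cell spans 2° lon × 1° lat. NE corner is SW corner plus one full cell.
latitude -83.00, longitude 90.00.

-83.00, 90.00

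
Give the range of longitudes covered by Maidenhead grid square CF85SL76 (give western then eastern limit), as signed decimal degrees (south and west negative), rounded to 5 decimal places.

-122.44167, -122.43333

Field C=2, F=5: +2·20° lon, +5·10° lat → SW at lon -140°, lat -40°.
Square 8, 5: +8·2° lon, +5·1° lat → SW at lon -124°, lat -35°.
Subsquare s=18, l=11: +18·0.0833333° lon, +11·0.0416667° lat → SW at lon -122.5°, lat -34.5417°.
Extended square 7, 6: +7·0.00833333° lon, +6·0.00416667° lat → SW at lon -122.442°, lat -34.5167°.
Cell spans 0.00833333° lon × 0.00416667° lat.
west -122.44167, east -122.43333.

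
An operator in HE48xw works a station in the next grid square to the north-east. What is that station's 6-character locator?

Longitude subsquare x = 23; +1 → 24, wraps to 0 = a, carry into square.
Longitude square 4; +1 → 5.
Latitude subsquare w = 22; +1 → 23 = x.

HE58ax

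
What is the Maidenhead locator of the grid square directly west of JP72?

JP62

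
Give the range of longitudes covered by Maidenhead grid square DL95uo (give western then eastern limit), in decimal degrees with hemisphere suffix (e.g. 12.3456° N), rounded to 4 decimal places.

100.3333° W, 100.2500° W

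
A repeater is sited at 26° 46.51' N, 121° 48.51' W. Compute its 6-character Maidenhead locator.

CL96cs

Shift to the Maidenhead origin (180°W, 90°S): lon 58.1915, lat 116.7752.
Field: 58.1915/20 → 2 → C, 116.7752/10 → 11 → L; chars CL.
Square: 18.1915/2 → 9, 6.7752/1 → 6; chars 96.
Subsquare: 0.1915/0.0833333 → 2 → c, 0.7752/0.0416667 → 18 → s; chars cs.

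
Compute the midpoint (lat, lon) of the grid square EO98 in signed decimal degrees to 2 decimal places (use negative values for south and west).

58.50, -81.00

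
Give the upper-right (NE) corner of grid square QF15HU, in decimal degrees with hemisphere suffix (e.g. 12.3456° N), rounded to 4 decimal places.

34.1250° S, 142.6667° E

Field Q=16, F=5: +16·20° lon, +5·10° lat → SW at lon 140°, lat -40°.
Square 1, 5: +1·2° lon, +5·1° lat → SW at lon 142°, lat -35°.
Subsquare h=7, u=20: +7·0.0833333° lon, +20·0.0416667° lat → SW at lon 142.583°, lat -34.1667°.
Cell spans 0.0833333° lon × 0.0416667° lat. NE corner is SW corner plus one full cell.
latitude 34.1250° S, longitude 142.6667° E.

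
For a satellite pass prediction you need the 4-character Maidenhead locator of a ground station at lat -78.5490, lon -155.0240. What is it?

BB21

Add 180° to longitude and 90° to latitude: 24.98, 11.45.
Field (20°×10°, letters A–R): 24.98/20 → 1 → B, 11.45/10 → 1 → B; chars BB.
Square (2°×1°, digits 0–9): 4.98/2 → 2, 1.45/1 → 1; chars 21.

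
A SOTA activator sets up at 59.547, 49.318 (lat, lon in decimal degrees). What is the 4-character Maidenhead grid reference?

Offset from 180°W / 90°S: lon 229.32°, lat 149.55°.
Field (20°×10°, letters A–R): lon ⌊229.32/20⌋ = 11 → L; lat ⌊149.55/10⌋ = 14 → O.
Square (2°×1°, digits 0–9): lon ⌊9.32/2⌋ = 4; lat ⌊9.55/1⌋ = 9.

LO49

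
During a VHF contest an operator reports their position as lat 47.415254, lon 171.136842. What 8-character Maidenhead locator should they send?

Offset from 180°W / 90°S: lon 351.13684°, lat 137.41525°.
Field: lon ⌊351.13684/20⌋ = 17 → R; lat ⌊137.41525/10⌋ = 13 → N.
Square: lon ⌊11.13684/2⌋ = 5; lat ⌊7.41525/1⌋ = 7.
Subsquare: lon ⌊1.13684/0.0833333⌋ = 13 → n; lat ⌊0.41525/0.0416667⌋ = 9 → j.
Extended square: lon ⌊0.05351/0.00833333⌋ = 6; lat ⌊0.04025/0.00416667⌋ = 9.

RN57nj69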